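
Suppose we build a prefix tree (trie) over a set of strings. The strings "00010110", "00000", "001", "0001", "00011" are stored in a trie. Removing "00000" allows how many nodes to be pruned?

Walk "00000" from the leaf back toward the root, removing each node that no remaining word uses.
The suffix "00" (2 nodes) is used only by "00000"; the node for "000" still has the child "1", so pruning stops there.
Nodes removed: 2

2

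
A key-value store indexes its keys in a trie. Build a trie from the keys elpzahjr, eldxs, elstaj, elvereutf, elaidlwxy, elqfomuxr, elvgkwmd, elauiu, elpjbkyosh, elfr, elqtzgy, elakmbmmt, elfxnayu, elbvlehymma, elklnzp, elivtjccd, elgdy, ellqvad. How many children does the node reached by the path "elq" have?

2

Walk "elq" from the root, arriving at one node.
Characters that immediately follow "elq" among the stored strings: {f, t}.
That node has 2 child edges.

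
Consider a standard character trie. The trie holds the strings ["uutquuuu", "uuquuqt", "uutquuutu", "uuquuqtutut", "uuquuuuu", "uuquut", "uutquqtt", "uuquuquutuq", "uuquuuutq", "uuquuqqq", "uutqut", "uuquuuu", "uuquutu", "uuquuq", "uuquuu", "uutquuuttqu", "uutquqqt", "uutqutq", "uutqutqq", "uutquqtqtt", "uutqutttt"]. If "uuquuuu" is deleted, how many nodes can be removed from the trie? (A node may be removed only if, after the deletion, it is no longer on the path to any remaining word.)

0

Walk "uuquuuu" from the leaf back toward the root, removing each node that no remaining word uses.
Every node on "uuquuuu" is still needed (e.g. by "uuquuuuu"), so nothing is freed.
Nodes removed: 0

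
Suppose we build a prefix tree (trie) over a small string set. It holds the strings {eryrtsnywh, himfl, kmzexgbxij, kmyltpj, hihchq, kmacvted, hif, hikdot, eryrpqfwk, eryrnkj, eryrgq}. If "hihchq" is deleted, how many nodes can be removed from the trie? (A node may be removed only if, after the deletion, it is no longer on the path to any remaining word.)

4

After clearing the end-marker at "hihchq", prune upward until reaching a node still needed by another word.
The suffix "hchq" (4 nodes) is used only by "hihchq"; the node for "hi" still has the child "m", so pruning stops there.
Nodes removed: 4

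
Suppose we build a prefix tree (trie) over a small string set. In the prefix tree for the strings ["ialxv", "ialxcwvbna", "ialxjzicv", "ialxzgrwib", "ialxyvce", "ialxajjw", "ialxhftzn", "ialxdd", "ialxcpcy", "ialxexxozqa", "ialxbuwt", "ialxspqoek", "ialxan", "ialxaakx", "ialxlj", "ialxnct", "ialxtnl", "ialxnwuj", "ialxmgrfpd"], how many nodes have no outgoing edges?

19

Leaves are exactly the stored words that no other stored word extends.
Those words: "ialxaakx", "ialxajjw", "ialxan", "ialxbuwt", "ialxcpcy", "ialxcwvbna", "ialxdd", "ialxexxozqa", "ialxhftzn", "ialxjzicv", "ialxlj", "ialxmgrfpd", "ialxnct", "ialxnwuj", "ialxspqoek", "ialxtnl", "ialxv", "ialxyvce", "ialxzgrwib"
Leaf count: 19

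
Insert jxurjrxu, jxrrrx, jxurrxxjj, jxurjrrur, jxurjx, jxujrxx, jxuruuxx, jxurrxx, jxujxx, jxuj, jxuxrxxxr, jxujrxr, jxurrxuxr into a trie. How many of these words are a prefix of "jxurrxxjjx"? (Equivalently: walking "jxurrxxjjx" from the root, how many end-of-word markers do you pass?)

Walk "jxurrxxjjx" from the root; an end-of-word marker is hit whenever a stored word is a prefix of "jxurrxxjjx".
Prefixes of the query that are stored words: "jxurrxx", "jxurrxxjj"
Count: 2

2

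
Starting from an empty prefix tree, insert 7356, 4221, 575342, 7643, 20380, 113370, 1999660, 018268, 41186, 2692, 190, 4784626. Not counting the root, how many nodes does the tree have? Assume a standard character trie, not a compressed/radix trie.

Count nodes per top-level branch (shared prefixes stored once):
  '0'-branch (018268): 6 nodes
  '1'-branch (113370, 190, 1999660): 13 nodes
  '2'-branch (20380, 2692): 8 nodes
  '4'-branch (41186, 4221, 4784626): 14 nodes
  '5'-branch (575342): 6 nodes
  '7'-branch (7356, 7643): 7 nodes
Sum: 54

54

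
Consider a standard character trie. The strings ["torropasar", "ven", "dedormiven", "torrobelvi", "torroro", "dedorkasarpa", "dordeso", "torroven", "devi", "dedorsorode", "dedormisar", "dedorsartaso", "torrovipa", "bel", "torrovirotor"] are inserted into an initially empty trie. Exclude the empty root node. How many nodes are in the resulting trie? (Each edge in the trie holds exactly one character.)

Insert word by word; a character creates a node only if that edge doesn't already exist:
  "torropasar" → 10 new (t, o, r, r, o, p, a, s, a, r)
  "ven" → 3 new (v, e, n)
  "dedormiven" → 10 new (d, e, d, o, r, m, i, v, e, n)
  "torrobelvi" → prefix "torro" already present; 5 new (b, e, l, v, i)
  "torroro" → prefix "torro" already present; 2 new (r, o)
  "dedorkasarpa" → prefix "dedor" already present; 7 new (k, a, s, a, r, p, a)
  "dordeso" → prefix "d" already present; 6 new (o, r, d, e, s, o)
  "torroven" → prefix "torro" already present; 3 new (v, e, n)
  "devi" → prefix "de" already present; 2 new (v, i)
  "dedorsorode" → prefix "dedor" already present; 6 new (s, o, r, o, d, e)
  "dedormisar" → prefix "dedormi" already present; 3 new (s, a, r)
  "dedorsartaso" → prefix "dedors" already present; 6 new (a, r, t, a, s, o)
  "torrovipa" → prefix "torrov" already present; 3 new (i, p, a)
  "bel" → 3 new (b, e, l)
  "torrovirotor" → prefix "torrovi" already present; 5 new (r, o, t, o, r)
Total nodes = 10 + 3 + 10 + 5 + 2 + 7 + 6 + 3 + 2 + 6 + 3 + 6 + 3 + 3 + 5 = 74

74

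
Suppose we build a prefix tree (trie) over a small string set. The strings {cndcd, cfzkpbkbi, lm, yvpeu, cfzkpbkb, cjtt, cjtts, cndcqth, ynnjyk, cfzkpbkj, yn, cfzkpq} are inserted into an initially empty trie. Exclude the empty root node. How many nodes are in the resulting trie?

34

Trace insertions, counting only characters that open a new branch:
  "cndcd" → 5 new (c, n, d, c, d)
  "cfzkpbkbi" → prefix "c" already present; 8 new (f, z, k, p, b, k, b, i)
  "lm" → 2 new (l, m)
  "yvpeu" → 5 new (y, v, p, e, u)
  "cfzkpbkb" → prefix "cfzkpbkb" already present; 0 new (none)
  "cjtt" → prefix "c" already present; 3 new (j, t, t)
  "cjtts" → prefix "cjtt" already present; 1 new (s)
  "cndcqth" → prefix "cndc" already present; 3 new (q, t, h)
  "ynnjyk" → prefix "y" already present; 5 new (n, n, j, y, k)
  "cfzkpbkj" → prefix "cfzkpbk" already present; 1 new (j)
  "yn" → prefix "yn" already present; 0 new (none)
  "cfzkpq" → prefix "cfzkp" already present; 1 new (q)
Total nodes = 5 + 8 + 2 + 5 + 0 + 3 + 1 + 3 + 5 + 1 + 0 + 1 = 34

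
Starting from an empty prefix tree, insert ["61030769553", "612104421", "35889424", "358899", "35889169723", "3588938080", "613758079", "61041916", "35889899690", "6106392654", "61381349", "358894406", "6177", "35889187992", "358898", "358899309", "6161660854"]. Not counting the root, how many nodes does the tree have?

89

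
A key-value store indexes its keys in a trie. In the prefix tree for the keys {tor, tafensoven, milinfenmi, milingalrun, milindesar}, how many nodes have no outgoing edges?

A leaf is a node with no children — equivalently, the end of a word that is not a proper prefix of any other stored word.
Those words: "milindesar", "milinfenmi", "milingalrun", "tafensoven", "tor"
Leaf count: 5

5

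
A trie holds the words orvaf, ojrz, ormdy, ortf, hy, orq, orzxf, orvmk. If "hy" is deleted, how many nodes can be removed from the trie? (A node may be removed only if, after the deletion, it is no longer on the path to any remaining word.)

2

Walk "hy" from the leaf back toward the root, removing each node that no remaining word uses.
No other word shares any prefix with "hy", so all 2 of its nodes go.
Nodes removed: 2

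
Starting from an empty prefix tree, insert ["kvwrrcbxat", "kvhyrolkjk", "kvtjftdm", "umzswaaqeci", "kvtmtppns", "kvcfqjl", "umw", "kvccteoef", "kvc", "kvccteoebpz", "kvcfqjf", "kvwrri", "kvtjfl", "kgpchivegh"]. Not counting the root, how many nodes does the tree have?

Insert word by word; a character creates a node only if that edge doesn't already exist:
  "kvwrrcbxat" → 10 new (k, v, w, r, r, c, b, x, a, t)
  "kvhyrolkjk" → prefix "kv" already present; 8 new (h, y, r, o, l, k, j, k)
  "kvtjftdm" → prefix "kv" already present; 6 new (t, j, f, t, d, m)
  "umzswaaqeci" → 11 new (u, m, z, s, w, a, a, q, e, c, i)
  "kvtmtppns" → prefix "kvt" already present; 6 new (m, t, p, p, n, s)
  "kvcfqjl" → prefix "kv" already present; 5 new (c, f, q, j, l)
  "umw" → prefix "um" already present; 1 new (w)
  "kvccteoef" → prefix "kvc" already present; 6 new (c, t, e, o, e, f)
  "kvc" → prefix "kvc" already present; 0 new (none)
  "kvccteoebpz" → prefix "kvccteoe" already present; 3 new (b, p, z)
  "kvcfqjf" → prefix "kvcfqj" already present; 1 new (f)
  "kvwrri" → prefix "kvwrr" already present; 1 new (i)
  "kvtjfl" → prefix "kvtjf" already present; 1 new (l)
  "kgpchivegh" → prefix "k" already present; 9 new (g, p, c, h, i, v, e, g, h)
Total nodes = 10 + 8 + 6 + 11 + 6 + 5 + 1 + 6 + 0 + 3 + 1 + 1 + 1 + 9 = 68

68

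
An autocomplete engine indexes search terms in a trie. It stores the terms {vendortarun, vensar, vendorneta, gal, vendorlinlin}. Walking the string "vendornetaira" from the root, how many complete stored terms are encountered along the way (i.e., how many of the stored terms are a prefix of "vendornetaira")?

Check each prefix of "vendornetaira" against the stored set — each match is an end-marker on the path.
Prefixes of the query that are stored words: "vendorneta"
Count: 1

1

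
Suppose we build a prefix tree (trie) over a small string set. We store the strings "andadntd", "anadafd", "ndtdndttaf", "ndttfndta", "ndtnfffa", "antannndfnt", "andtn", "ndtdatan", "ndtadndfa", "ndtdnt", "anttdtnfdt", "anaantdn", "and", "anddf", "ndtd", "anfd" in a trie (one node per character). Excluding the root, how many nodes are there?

For each word, the new-node count is its length minus the longest prefix already in the trie:
  "andadntd" → 8 new (a, n, d, a, d, n, t, d)
  "anadafd" → prefix "an" already present; 5 new (a, d, a, f, d)
  "ndtdndttaf" → 10 new (n, d, t, d, n, d, t, t, a, f)
  "ndttfndta" → prefix "ndt" already present; 6 new (t, f, n, d, t, a)
  "ndtnfffa" → prefix "ndt" already present; 5 new (n, f, f, f, a)
  "antannndfnt" → prefix "an" already present; 9 new (t, a, n, n, n, d, f, n, t)
  "andtn" → prefix "and" already present; 2 new (t, n)
  "ndtdatan" → prefix "ndtd" already present; 4 new (a, t, a, n)
  "ndtadndfa" → prefix "ndt" already present; 6 new (a, d, n, d, f, a)
  "ndtdnt" → prefix "ndtdn" already present; 1 new (t)
  "anttdtnfdt" → prefix "ant" already present; 7 new (t, d, t, n, f, d, t)
  "anaantdn" → prefix "ana" already present; 5 new (a, n, t, d, n)
  "and" → prefix "and" already present; 0 new (none)
  "anddf" → prefix "and" already present; 2 new (d, f)
  "ndtd" → prefix "ndtd" already present; 0 new (none)
  "anfd" → prefix "an" already present; 2 new (f, d)
Total nodes = 8 + 5 + 10 + 6 + 5 + 9 + 2 + 4 + 6 + 1 + 7 + 5 + 0 + 2 + 0 + 2 = 72

72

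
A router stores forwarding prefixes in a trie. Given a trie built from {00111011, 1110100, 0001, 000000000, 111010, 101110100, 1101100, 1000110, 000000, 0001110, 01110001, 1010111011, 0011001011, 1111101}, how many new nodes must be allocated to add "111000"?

The longest prefix of "111000" already in the trie is "1110" (length 4).
Each of the 2 remaining characters creates one node.

2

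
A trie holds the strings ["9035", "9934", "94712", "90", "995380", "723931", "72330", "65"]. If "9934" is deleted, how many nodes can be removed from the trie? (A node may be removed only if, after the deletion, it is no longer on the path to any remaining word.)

After clearing the end-marker at "9934", prune upward until reaching a node still needed by another word.
The suffix "34" (2 nodes) is used only by "9934"; the node for "99" still has the child "5", so pruning stops there.
Nodes removed: 2

2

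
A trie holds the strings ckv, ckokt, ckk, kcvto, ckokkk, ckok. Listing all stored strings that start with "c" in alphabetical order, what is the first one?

Words with prefix "c", in lexicographic order: "ckk", "ckok", "ckokkk", "ckokt", "ckv"
The 1st is ckk.

ckk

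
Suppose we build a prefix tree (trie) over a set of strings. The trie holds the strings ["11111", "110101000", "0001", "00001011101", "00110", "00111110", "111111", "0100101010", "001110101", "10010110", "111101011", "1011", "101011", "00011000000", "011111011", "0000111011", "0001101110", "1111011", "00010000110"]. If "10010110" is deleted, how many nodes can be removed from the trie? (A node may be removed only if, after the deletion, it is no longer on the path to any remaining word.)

A node on "10010110"'s path can go only if nothing else ends at it or branches off below it.
The suffix "010110" (6 nodes) is used only by "10010110"; the node for "10" still has the child "1", so pruning stops there.
Nodes removed: 6

6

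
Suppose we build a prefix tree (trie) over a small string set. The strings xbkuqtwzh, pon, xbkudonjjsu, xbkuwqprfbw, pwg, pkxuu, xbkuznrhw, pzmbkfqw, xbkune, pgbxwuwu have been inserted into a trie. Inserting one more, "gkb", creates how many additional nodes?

3

"gkb" shares no prefix with any stored word, so all 3 characters open new nodes.
3 − 0 = 3 new nodes.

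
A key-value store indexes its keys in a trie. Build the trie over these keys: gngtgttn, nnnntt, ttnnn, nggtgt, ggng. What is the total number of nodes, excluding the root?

27

Trie structure (* marks end of a word):
(root)
├─ g
│  ├─ g
│  │  └─ n
│  │     └─ g *
│  └─ n
│     └─ g
│        └─ t
│           └─ g
│              └─ t
│                 └─ t
│                    └─ n *
├─ n
│  ├─ g
│  │  └─ g
│  │     └─ t
│  │        └─ g
│  │           └─ t *
│  └─ n
│     └─ n
│        └─ n
│           └─ t
│              └─ t *
└─ t
   └─ t
      └─ n
         └─ n
            └─ n *
Counting every labelled node above: 27.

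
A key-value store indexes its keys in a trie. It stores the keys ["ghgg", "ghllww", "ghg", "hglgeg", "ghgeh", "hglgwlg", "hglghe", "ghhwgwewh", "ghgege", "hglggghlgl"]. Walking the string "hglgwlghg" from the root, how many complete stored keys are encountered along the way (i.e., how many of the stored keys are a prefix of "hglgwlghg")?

1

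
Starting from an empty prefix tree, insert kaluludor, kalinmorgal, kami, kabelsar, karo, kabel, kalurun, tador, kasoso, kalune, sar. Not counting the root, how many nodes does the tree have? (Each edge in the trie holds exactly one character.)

44

For each word, the new-node count is its length minus the longest prefix already in the trie:
  "kaluludor" → 9 new (k, a, l, u, l, u, d, o, r)
  "kalinmorgal" → prefix "kal" already present; 8 new (i, n, m, o, r, g, a, l)
  "kami" → prefix "ka" already present; 2 new (m, i)
  "kabelsar" → prefix "ka" already present; 6 new (b, e, l, s, a, r)
  "karo" → prefix "ka" already present; 2 new (r, o)
  "kabel" → prefix "kabel" already present; 0 new (none)
  "kalurun" → prefix "kalu" already present; 3 new (r, u, n)
  "tador" → 5 new (t, a, d, o, r)
  "kasoso" → prefix "ka" already present; 4 new (s, o, s, o)
  "kalune" → prefix "kalu" already present; 2 new (n, e)
  "sar" → 3 new (s, a, r)
Total nodes = 9 + 8 + 2 + 6 + 2 + 0 + 3 + 5 + 4 + 2 + 3 = 44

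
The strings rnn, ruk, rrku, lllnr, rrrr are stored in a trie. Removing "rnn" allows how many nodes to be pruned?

2

A node on "rnn"'s path can go only if nothing else ends at it or branches off below it.
The suffix "nn" (2 nodes) is used only by "rnn"; the node for "r" still has the child "u", so pruning stops there.
Nodes removed: 2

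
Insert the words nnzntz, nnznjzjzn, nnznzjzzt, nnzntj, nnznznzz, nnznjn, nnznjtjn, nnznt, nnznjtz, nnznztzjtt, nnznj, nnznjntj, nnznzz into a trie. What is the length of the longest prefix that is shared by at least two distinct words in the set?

Look for the deepest trie node that still has at least two words in its subtree.
e.g. "nnznjn" and "nnznjntj" share the prefix "nnznjn" of length 6; no pair shares a longer one.
Longest shared-prefix length: 6

6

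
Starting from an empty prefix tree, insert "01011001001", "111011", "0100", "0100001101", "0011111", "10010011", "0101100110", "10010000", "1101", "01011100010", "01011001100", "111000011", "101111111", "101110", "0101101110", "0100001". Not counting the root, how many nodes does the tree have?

For each word, the new-node count is its length minus the longest prefix already in the trie:
  "01011001001" → 11 new (0, 1, 0, 1, 1, 0, 0, 1, 0, 0, 1)
  "111011" → 6 new (1, 1, 1, 0, 1, 1)
  "0100" → prefix "010" already present; 1 new (0)
  "0100001101" → prefix "0100" already present; 6 new (0, 0, 1, 1, 0, 1)
  "0011111" → prefix "0" already present; 6 new (0, 1, 1, 1, 1, 1)
  "10010011" → prefix "1" already present; 7 new (0, 0, 1, 0, 0, 1, 1)
  "0101100110" → prefix "01011001" already present; 2 new (1, 0)
  "10010000" → prefix "100100" already present; 2 new (0, 0)
  "1101" → prefix "11" already present; 2 new (0, 1)
  "01011100010" → prefix "01011" already present; 6 new (1, 0, 0, 0, 1, 0)
  "01011001100" → prefix "0101100110" already present; 1 new (0)
  "111000011" → prefix "1110" already present; 5 new (0, 0, 0, 1, 1)
  "101111111" → prefix "10" already present; 7 new (1, 1, 1, 1, 1, 1, 1)
  "101110" → prefix "10111" already present; 1 new (0)
  "0101101110" → prefix "010110" already present; 4 new (1, 1, 1, 0)
  "0100001" → prefix "0100001" already present; 0 new (none)
Total nodes = 11 + 6 + 1 + 6 + 6 + 7 + 2 + 2 + 2 + 6 + 1 + 5 + 7 + 1 + 4 + 0 = 67

67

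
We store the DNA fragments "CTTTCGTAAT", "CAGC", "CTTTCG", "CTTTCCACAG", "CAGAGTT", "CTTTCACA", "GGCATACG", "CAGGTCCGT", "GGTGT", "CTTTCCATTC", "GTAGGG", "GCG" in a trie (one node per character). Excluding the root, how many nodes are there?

52

For each word, the new-node count is its length minus the longest prefix already in the trie:
  "CTTTCGTAAT" → 10 new (C, T, T, T, C, G, T, A, A, T)
  "CAGC" → prefix "C" already present; 3 new (A, G, C)
  "CTTTCG" → prefix "CTTTCG" already present; 0 new (none)
  "CTTTCCACAG" → prefix "CTTTC" already present; 5 new (C, A, C, A, G)
  "CAGAGTT" → prefix "CAG" already present; 4 new (A, G, T, T)
  "CTTTCACA" → prefix "CTTTC" already present; 3 new (A, C, A)
  "GGCATACG" → 8 new (G, G, C, A, T, A, C, G)
  "CAGGTCCGT" → prefix "CAG" already present; 6 new (G, T, C, C, G, T)
  "GGTGT" → prefix "GG" already present; 3 new (T, G, T)
  "CTTTCCATTC" → prefix "CTTTCCA" already present; 3 new (T, T, C)
  "GTAGGG" → prefix "G" already present; 5 new (T, A, G, G, G)
  "GCG" → prefix "G" already present; 2 new (C, G)
Total nodes = 10 + 3 + 0 + 5 + 4 + 3 + 8 + 6 + 3 + 3 + 5 + 2 = 52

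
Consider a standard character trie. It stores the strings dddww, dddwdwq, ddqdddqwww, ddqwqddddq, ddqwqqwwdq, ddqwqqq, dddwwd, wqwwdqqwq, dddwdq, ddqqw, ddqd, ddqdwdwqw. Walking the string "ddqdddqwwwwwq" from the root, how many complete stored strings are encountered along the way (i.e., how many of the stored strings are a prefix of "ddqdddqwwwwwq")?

Traverse "ddqdddqwwwwwq" character by character; count nodes along the way that are marked as word ends.
Prefixes of the query that are stored words: "ddqd", "ddqdddqwww"
Count: 2

2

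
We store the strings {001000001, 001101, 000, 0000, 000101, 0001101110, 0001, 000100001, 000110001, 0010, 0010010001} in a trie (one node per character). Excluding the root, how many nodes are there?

35

Count nodes per top-level branch (shared prefixes stored once):
  '0'-branch (000, 0000, 0001, 000100001, 000101, 000110001, 0001101110, 0010, 001000001, 0010010001, 001101): 35 nodes
Sum: 35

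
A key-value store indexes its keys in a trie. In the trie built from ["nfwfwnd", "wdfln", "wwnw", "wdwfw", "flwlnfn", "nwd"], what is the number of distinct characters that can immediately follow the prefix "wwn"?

Walk "wwn" from the root, arriving at one node.
Distinct next characters after "wwn": w.
That node has 1 child edge.

1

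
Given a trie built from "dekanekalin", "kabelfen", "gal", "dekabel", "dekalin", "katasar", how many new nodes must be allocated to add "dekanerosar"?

5

"dekane" is already a path in the trie; the remaining "rosar" must be added.
New nodes needed: |"dekanerosar"| − 6 = 11 − 6 = 5.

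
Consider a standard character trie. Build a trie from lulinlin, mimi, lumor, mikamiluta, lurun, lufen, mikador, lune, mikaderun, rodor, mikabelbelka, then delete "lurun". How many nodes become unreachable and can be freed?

3

A node on "lurun"'s path can go only if nothing else ends at it or branches off below it.
The suffix "run" (3 nodes) is used only by "lurun"; the node for "lu" still has the child "l", so pruning stops there.
Nodes removed: 3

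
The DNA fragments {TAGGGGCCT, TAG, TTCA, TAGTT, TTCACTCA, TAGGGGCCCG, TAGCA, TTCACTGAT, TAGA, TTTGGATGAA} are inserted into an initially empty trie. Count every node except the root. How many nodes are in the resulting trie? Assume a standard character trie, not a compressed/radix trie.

Insert word by word; a character creates a node only if that edge doesn't already exist:
  "TAGGGGCCT" → 9 new (T, A, G, G, G, G, C, C, T)
  "TAG" → prefix "TAG" already present; 0 new (none)
  "TTCA" → prefix "T" already present; 3 new (T, C, A)
  "TAGTT" → prefix "TAG" already present; 2 new (T, T)
  "TTCACTCA" → prefix "TTCA" already present; 4 new (C, T, C, A)
  "TAGGGGCCCG" → prefix "TAGGGGCC" already present; 2 new (C, G)
  "TAGCA" → prefix "TAG" already present; 2 new (C, A)
  "TTCACTGAT" → prefix "TTCACT" already present; 3 new (G, A, T)
  "TAGA" → prefix "TAG" already present; 1 new (A)
  "TTTGGATGAA" → prefix "TT" already present; 8 new (T, G, G, A, T, G, A, A)
Total nodes = 9 + 0 + 3 + 2 + 4 + 2 + 2 + 3 + 1 + 8 = 34

34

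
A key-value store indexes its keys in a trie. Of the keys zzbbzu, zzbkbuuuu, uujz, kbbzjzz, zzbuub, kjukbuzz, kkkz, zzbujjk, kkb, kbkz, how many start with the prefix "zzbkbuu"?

Filter for entries beginning with "zzbkbuu":
Words under "zzbkbuu": zzbkbuuuu
Count: 1

1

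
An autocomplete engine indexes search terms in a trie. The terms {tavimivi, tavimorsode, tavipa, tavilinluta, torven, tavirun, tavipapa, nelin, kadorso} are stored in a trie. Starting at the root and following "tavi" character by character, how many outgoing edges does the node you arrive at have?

4

Follow the path "tavi" to its node, then look at its outgoing edges.
Distinct next characters after "tavi": l, m, p, r.
That node has 4 child edges.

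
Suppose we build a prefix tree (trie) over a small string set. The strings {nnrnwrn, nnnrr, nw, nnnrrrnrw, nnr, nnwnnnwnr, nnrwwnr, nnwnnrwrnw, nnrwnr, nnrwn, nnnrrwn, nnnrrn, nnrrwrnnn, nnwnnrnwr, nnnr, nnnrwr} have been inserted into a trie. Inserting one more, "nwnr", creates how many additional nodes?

"nw" is already a path in the trie; the remaining "nr" must be added.
New nodes needed: |"nwnr"| − 2 = 4 − 2 = 2.

2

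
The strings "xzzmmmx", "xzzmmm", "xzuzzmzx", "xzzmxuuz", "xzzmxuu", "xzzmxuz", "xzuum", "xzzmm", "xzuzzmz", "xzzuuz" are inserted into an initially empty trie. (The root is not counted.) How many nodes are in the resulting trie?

Trie structure (* marks end of a word):
(root)
└─ x
   └─ z
      ├─ u
      │  ├─ u
      │  │  └─ m *
      │  └─ z
      │     └─ z
      │        └─ m
      │           └─ z *
      │              └─ x *
      └─ z
         ├─ m
         │  ├─ m *
         │  │  └─ m *
         │  │     └─ x *
         │  └─ x
         │     └─ u
         │        ├─ u *
         │        │  └─ z *
         │        └─ z *
         └─ u
            └─ u
               └─ z *
Counting every labelled node above: 23.

23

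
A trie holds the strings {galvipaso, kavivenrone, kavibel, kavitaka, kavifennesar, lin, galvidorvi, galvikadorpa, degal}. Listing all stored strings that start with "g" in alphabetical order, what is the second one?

DFS of the "g" subtree visits, in order: "galvidorvi", "galvikadorpa", "galvipaso"
The 2nd is galvikadorpa.

galvikadorpa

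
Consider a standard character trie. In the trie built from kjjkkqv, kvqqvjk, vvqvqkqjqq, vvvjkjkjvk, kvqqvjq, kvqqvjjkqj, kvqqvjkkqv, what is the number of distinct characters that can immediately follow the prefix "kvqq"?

Follow the path "kvqq" to its node, then look at its outgoing edges.
Distinct next characters after "kvqq": v.
That node has 1 child edge.

1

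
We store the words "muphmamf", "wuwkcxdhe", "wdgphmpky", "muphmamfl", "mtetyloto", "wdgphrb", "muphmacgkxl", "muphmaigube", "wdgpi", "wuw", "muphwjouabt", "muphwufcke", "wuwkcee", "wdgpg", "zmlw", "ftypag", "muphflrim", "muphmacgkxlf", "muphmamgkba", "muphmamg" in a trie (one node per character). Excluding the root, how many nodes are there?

82

Trace insertions, counting only characters that open a new branch:
  "muphmamf" → 8 new (m, u, p, h, m, a, m, f)
  "wuwkcxdhe" → 9 new (w, u, w, k, c, x, d, h, e)
  "wdgphmpky" → prefix "w" already present; 8 new (d, g, p, h, m, p, k, y)
  "muphmamfl" → prefix "muphmamf" already present; 1 new (l)
  "mtetyloto" → prefix "m" already present; 8 new (t, e, t, y, l, o, t, o)
  "wdgphrb" → prefix "wdgph" already present; 2 new (r, b)
  "muphmacgkxl" → prefix "muphma" already present; 5 new (c, g, k, x, l)
  "muphmaigube" → prefix "muphma" already present; 5 new (i, g, u, b, e)
  "wdgpi" → prefix "wdgp" already present; 1 new (i)
  "wuw" → prefix "wuw" already present; 0 new (none)
  "muphwjouabt" → prefix "muph" already present; 7 new (w, j, o, u, a, b, t)
  "muphwufcke" → prefix "muphw" already present; 5 new (u, f, c, k, e)
  "wuwkcee" → prefix "wuwkc" already present; 2 new (e, e)
  "wdgpg" → prefix "wdgp" already present; 1 new (g)
  "zmlw" → 4 new (z, m, l, w)
  "ftypag" → 6 new (f, t, y, p, a, g)
  "muphflrim" → prefix "muph" already present; 5 new (f, l, r, i, m)
  "muphmacgkxlf" → prefix "muphmacgkxl" already present; 1 new (f)
  "muphmamgkba" → prefix "muphmam" already present; 4 new (g, k, b, a)
  "muphmamg" → prefix "muphmamg" already present; 0 new (none)
Total nodes = 8 + 9 + 8 + 1 + 8 + 2 + 5 + 5 + 1 + 0 + 7 + 5 + 2 + 1 + 4 + 6 + 5 + 1 + 4 + 0 = 82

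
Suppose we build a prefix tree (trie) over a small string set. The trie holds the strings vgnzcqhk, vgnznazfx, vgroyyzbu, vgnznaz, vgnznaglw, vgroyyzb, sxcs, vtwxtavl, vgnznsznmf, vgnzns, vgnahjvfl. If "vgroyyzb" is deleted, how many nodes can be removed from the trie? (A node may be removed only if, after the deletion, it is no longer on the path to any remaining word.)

After clearing the end-marker at "vgroyyzb", prune upward until reaching a node still needed by another word.
Every node on "vgroyyzb" is still needed (e.g. by "vgroyyzbu"), so nothing is freed.
Nodes removed: 0

0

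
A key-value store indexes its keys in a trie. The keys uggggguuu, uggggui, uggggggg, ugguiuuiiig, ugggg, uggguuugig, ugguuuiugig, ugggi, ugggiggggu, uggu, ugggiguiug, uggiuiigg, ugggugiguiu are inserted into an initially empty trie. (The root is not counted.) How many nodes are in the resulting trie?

Count nodes per top-level branch (shared prefixes stored once):
  'u'-branch (ugggg, uggggggg, uggggguuu, uggggui, ugggi, ugggiggggu, ugggiguiug, ugggugiguiu, uggguuugig, uggiuiigg, uggu, ugguiuuiiig, ugguuuiugig): 56 nodes
Sum: 56

56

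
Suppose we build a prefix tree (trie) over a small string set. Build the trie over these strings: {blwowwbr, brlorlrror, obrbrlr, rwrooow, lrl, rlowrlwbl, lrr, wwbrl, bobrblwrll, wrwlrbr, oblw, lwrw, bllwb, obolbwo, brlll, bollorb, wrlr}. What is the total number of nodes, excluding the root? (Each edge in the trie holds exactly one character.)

Count nodes per top-level branch (shared prefixes stored once):
  'b'-branch (bllwb, blwowwbr, bobrblwrll, bollorb, brlll, brlorlrror): 36 nodes
  'l'-branch (lrl, lrr, lwrw): 7 nodes
  'o'-branch (oblw, obolbwo, obrbrlr): 14 nodes
  'r'-branch (rlowrlwbl, rwrooow): 15 nodes
  'w'-branch (wrlr, wrwlrbr, wwbrl): 13 nodes
Sum: 85

85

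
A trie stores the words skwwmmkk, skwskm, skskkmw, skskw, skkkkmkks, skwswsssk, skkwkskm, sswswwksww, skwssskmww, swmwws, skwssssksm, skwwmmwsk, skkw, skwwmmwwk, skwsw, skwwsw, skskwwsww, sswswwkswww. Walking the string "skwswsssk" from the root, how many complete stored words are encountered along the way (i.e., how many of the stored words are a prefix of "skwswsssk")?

2

Traverse "skwswsssk" character by character; count nodes along the way that are marked as word ends.
Prefixes of the query that are stored words: "skwsw", "skwswsssk"
Count: 2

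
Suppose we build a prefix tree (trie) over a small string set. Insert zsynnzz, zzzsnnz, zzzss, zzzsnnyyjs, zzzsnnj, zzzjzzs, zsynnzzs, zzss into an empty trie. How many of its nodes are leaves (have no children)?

Leaves are exactly the stored words that no other stored word extends.
Those words: "zsynnzzs", "zzss", "zzzjzzs", "zzzsnnj", "zzzsnnyyjs", "zzzsnnz", "zzzss"
Leaf count: 7

7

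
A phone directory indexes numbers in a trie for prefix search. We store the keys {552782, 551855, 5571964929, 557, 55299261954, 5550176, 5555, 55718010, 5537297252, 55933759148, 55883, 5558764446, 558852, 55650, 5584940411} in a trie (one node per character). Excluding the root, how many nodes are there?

Trace insertions, counting only characters that open a new branch:
  "552782" → 6 new (5, 5, 2, 7, 8, 2)
  "551855" → prefix "55" already present; 4 new (1, 8, 5, 5)
  "5571964929" → prefix "55" already present; 8 new (7, 1, 9, 6, 4, 9, 2, 9)
  "557" → prefix "557" already present; 0 new (none)
  "55299261954" → prefix "552" already present; 8 new (9, 9, 2, 6, 1, 9, 5, 4)
  "5550176" → prefix "55" already present; 5 new (5, 0, 1, 7, 6)
  "5555" → prefix "555" already present; 1 new (5)
  "55718010" → prefix "5571" already present; 4 new (8, 0, 1, 0)
  "5537297252" → prefix "55" already present; 8 new (3, 7, 2, 9, 7, 2, 5, 2)
  "55933759148" → prefix "55" already present; 9 new (9, 3, 3, 7, 5, 9, 1, 4, 8)
  "55883" → prefix "55" already present; 3 new (8, 8, 3)
  "5558764446" → prefix "555" already present; 7 new (8, 7, 6, 4, 4, 4, 6)
  "558852" → prefix "5588" already present; 2 new (5, 2)
  "55650" → prefix "55" already present; 3 new (6, 5, 0)
  "5584940411" → prefix "558" already present; 7 new (4, 9, 4, 0, 4, 1, 1)
Total nodes = 6 + 4 + 8 + 0 + 8 + 5 + 1 + 4 + 8 + 9 + 3 + 7 + 2 + 3 + 7 = 75

75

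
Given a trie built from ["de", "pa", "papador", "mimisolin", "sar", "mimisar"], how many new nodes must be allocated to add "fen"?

3

No existing word starts with "f", so every character of "fen" needs a new node.
3 − 0 = 3 new nodes.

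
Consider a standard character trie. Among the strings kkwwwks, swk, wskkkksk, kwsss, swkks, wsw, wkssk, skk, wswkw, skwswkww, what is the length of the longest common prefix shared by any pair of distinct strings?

Equivalently: take the maximum, over all pairs, of their longest common prefix length.
e.g. "swk" and "swkks" share the prefix "swk" of length 3; no pair shares a longer one.
Longest shared-prefix length: 3

3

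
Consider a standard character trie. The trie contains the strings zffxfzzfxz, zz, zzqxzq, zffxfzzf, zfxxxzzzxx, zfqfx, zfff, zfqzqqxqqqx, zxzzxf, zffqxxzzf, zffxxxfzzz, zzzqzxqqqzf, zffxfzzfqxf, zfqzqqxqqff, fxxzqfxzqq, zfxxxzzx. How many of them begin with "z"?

15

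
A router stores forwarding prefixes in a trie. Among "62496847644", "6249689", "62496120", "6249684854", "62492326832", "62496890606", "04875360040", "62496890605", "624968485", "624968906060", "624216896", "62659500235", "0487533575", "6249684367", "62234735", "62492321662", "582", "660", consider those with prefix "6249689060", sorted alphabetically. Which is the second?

62496890606

DFS of the "6249689060" subtree visits, in order: "62496890605", "62496890606", "624968906060"
Position 2: 62496890606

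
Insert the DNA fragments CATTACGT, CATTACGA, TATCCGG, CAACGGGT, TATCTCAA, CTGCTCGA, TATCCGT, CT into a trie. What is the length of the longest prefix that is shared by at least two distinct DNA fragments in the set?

Equivalently: take the maximum, over all pairs, of their longest common prefix length.
e.g. "CATTACGA" and "CATTACGT" share the prefix "CATTACG" of length 7; no pair shares a longer one.
Longest shared-prefix length: 7

7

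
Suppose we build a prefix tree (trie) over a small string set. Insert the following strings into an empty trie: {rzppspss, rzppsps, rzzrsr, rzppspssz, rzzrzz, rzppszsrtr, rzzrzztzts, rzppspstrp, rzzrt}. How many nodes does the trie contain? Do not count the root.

Count nodes per top-level branch (shared prefixes stored once):
  'r'-branch (rzppsps, rzppspss, rzppspssz, rzppspstrp, rzppszsrtr, rzzrsr, rzzrt, rzzrzz, rzzrzztzts): 28 nodes
Sum: 28

28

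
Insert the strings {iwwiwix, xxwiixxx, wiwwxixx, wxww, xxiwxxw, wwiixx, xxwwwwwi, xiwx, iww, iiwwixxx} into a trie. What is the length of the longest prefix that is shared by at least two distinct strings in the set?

The deepest shared node is where two words last agree before diverging.
"iww" and "iwwiwix" agree on "iww" (3 characters) before diverging; nothing deeper is shared.
Longest shared-prefix length: 3

3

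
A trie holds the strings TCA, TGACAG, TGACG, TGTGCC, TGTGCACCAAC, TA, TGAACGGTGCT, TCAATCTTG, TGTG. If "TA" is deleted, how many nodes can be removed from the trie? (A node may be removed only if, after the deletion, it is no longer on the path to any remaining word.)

A node on "TA"'s path can go only if nothing else ends at it or branches off below it.
The suffix "A" (1 node) is used only by "TA"; the node for "T" still has the child "C", so pruning stops there.
Nodes removed: 1

1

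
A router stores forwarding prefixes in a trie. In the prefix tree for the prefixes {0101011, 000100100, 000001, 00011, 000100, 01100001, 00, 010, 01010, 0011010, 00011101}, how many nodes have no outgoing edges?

6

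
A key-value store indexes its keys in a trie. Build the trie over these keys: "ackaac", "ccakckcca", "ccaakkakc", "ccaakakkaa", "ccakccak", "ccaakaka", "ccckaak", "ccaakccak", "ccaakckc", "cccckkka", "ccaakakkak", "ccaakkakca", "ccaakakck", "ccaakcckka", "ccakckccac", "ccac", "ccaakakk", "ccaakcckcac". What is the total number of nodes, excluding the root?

58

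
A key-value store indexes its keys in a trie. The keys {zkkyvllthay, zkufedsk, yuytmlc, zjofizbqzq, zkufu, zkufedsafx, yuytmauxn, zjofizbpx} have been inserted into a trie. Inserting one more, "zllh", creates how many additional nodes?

3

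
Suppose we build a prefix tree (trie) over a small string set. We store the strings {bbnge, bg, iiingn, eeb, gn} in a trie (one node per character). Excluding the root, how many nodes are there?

Count nodes per top-level branch (shared prefixes stored once):
  'b'-branch (bbnge, bg): 6 nodes
  'e'-branch (eeb): 3 nodes
  'g'-branch (gn): 2 nodes
  'i'-branch (iiingn): 6 nodes
Sum: 17

17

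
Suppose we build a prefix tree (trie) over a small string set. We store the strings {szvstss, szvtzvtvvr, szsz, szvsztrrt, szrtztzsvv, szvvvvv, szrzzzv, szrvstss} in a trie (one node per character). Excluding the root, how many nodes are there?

Count nodes per top-level branch (shared prefixes stored once):
  's'-branch (szrtztzsvv, szrvstss, szrzzzv, szsz, szvstss, szvsztrrt, szvtzvtvvr, szvvvvv): 42 nodes
Sum: 42

42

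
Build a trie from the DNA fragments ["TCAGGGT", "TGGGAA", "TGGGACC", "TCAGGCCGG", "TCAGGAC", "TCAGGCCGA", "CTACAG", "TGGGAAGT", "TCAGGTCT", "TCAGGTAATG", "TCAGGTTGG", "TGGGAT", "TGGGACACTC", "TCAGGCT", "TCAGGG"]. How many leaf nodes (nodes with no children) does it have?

Leaves are exactly the stored words that no other stored word extends.
Those words: "CTACAG", "TCAGGAC", "TCAGGCCGA", "TCAGGCCGG", "TCAGGCT", "TCAGGGT", "TCAGGTAATG", "TCAGGTCT", "TCAGGTTGG", "TGGGAAGT", "TGGGACACTC", "TGGGACC", "TGGGAT"
Leaf count: 13

13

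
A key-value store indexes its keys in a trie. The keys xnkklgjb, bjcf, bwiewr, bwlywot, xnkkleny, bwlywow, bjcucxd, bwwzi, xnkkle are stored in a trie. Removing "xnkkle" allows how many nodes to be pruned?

A node on "xnkkle"'s path can go only if nothing else ends at it or branches off below it.
Every node on "xnkkle" is still needed (e.g. by "xnkkleny"), so nothing is freed.
Nodes removed: 0

0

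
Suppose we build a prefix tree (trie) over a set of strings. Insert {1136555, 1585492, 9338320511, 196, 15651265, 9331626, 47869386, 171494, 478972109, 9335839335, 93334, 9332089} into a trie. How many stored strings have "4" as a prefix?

Filter for entries beginning with "4":
Matches: "47869386", "478972109"
Count: 2

2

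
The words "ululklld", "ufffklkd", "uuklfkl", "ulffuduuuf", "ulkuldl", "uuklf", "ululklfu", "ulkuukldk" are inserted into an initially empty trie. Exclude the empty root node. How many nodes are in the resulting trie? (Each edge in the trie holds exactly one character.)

41

For each word, the new-node count is its length minus the longest prefix already in the trie:
  "ululklld" → 8 new (u, l, u, l, k, l, l, d)
  "ufffklkd" → prefix "u" already present; 7 new (f, f, f, k, l, k, d)
  "uuklfkl" → prefix "u" already present; 6 new (u, k, l, f, k, l)
  "ulffuduuuf" → prefix "ul" already present; 8 new (f, f, u, d, u, u, u, f)
  "ulkuldl" → prefix "ul" already present; 5 new (k, u, l, d, l)
  "uuklf" → prefix "uuklf" already present; 0 new (none)
  "ululklfu" → prefix "ululkl" already present; 2 new (f, u)
  "ulkuukldk" → prefix "ulku" already present; 5 new (u, k, l, d, k)
Total nodes = 8 + 7 + 6 + 8 + 5 + 0 + 2 + 5 = 41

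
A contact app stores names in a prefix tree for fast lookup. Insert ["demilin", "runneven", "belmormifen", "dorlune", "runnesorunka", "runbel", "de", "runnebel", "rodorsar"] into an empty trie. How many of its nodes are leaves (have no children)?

Leaves are exactly the stored words that no other stored word extends.
Those words: "belmormifen", "demilin", "dorlune", "rodorsar", "runbel", "runnebel", "runnesorunka", "runneven"
Leaf count: 8

8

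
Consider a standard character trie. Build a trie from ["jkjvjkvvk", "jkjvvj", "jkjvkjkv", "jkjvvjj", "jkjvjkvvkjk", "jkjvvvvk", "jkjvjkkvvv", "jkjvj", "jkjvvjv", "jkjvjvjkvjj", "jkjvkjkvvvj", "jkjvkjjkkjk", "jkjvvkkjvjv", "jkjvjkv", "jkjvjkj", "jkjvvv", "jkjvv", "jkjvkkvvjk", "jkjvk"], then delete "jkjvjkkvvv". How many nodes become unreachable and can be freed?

A node on "jkjvjkkvvv"'s path can go only if nothing else ends at it or branches off below it.
The suffix "kvvv" (4 nodes) is used only by "jkjvjkkvvv"; the node for "jkjvjk" still has the child "v", so pruning stops there.
Nodes removed: 4

4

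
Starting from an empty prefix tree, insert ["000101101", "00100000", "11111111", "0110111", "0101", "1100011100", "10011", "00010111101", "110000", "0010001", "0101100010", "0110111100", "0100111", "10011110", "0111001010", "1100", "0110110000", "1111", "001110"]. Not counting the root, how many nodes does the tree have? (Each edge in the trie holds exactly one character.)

79

Count nodes per top-level branch (shared prefixes stored once):
  '0'-branch (000101101, 00010111101, 00100000, 0010001, 001110, 0100111, 0101, 0101100010, 0110110000, 0110111, 0110111100, 0111001010): 55 nodes
  '1'-branch (10011, 10011110, 1100, 110000, 1100011100, 1111, 11111111): 24 nodes
Sum: 79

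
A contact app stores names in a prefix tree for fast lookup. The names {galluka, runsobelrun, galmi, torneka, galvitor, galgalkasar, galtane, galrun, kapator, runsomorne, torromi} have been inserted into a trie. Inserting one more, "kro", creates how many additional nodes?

2

Walking "kro" from the root, the first 1 characters ("k") follow existing edges; "r" is the first miss.
Each of the 2 remaining characters creates one node.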